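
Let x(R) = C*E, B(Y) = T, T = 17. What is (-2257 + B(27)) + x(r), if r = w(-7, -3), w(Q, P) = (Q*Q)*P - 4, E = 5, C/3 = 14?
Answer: -2030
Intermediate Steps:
C = 42 (C = 3*14 = 42)
B(Y) = 17
w(Q, P) = -4 + P*Q² (w(Q, P) = Q²*P - 4 = P*Q² - 4 = -4 + P*Q²)
r = -151 (r = -4 - 3*(-7)² = -4 - 3*49 = -4 - 147 = -151)
x(R) = 210 (x(R) = 42*5 = 210)
(-2257 + B(27)) + x(r) = (-2257 + 17) + 210 = -2240 + 210 = -2030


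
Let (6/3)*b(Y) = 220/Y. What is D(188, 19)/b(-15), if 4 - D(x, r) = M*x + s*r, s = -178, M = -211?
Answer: -5871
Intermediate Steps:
b(Y) = 110/Y (b(Y) = (220/Y)/2 = 110/Y)
D(x, r) = 4 + 178*r + 211*x (D(x, r) = 4 - (-211*x - 178*r) = 4 + (178*r + 211*x) = 4 + 178*r + 211*x)
D(188, 19)/b(-15) = (4 + 178*19 + 211*188)/((110/(-15))) = (4 + 3382 + 39668)/((110*(-1/15))) = 43054/(-22/3) = 43054*(-3/22) = -5871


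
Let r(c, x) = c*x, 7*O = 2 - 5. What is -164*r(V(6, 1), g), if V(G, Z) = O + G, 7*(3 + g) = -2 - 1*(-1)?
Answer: 140712/49 ≈ 2871.7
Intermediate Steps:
g = -22/7 (g = -3 + (-2 - 1*(-1))/7 = -3 + (-2 + 1)/7 = -3 + (1/7)*(-1) = -3 - 1/7 = -22/7 ≈ -3.1429)
O = -3/7 (O = (2 - 5)/7 = (1/7)*(-3) = -3/7 ≈ -0.42857)
V(G, Z) = -3/7 + G
-164*r(V(6, 1), g) = -164*(-3/7 + 6)*(-22)/7 = -6396*(-22)/(7*7) = -164*(-858/49) = 140712/49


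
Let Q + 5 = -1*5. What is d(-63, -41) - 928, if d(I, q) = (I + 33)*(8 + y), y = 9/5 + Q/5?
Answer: -1162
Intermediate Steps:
Q = -10 (Q = -5 - 1*5 = -5 - 5 = -10)
y = -⅕ (y = 9/5 - 10/5 = 9*(⅕) - 10*⅕ = 9/5 - 2 = -⅕ ≈ -0.20000)
d(I, q) = 1287/5 + 39*I/5 (d(I, q) = (I + 33)*(8 - ⅕) = (33 + I)*(39/5) = 1287/5 + 39*I/5)
d(-63, -41) - 928 = (1287/5 + (39/5)*(-63)) - 928 = (1287/5 - 2457/5) - 928 = -234 - 928 = -1162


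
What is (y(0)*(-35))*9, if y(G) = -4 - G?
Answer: 1260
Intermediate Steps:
(y(0)*(-35))*9 = ((-4 - 1*0)*(-35))*9 = ((-4 + 0)*(-35))*9 = -4*(-35)*9 = 140*9 = 1260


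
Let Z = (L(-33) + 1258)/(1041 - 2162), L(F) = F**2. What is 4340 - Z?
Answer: 4867487/1121 ≈ 4342.1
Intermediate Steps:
Z = -2347/1121 (Z = ((-33)**2 + 1258)/(1041 - 2162) = (1089 + 1258)/(-1121) = 2347*(-1/1121) = -2347/1121 ≈ -2.0937)
4340 - Z = 4340 - 1*(-2347/1121) = 4340 + 2347/1121 = 4867487/1121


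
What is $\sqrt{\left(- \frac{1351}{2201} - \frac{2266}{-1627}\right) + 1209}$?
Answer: $\frac{34 \sqrt{13420335567794}}{3581027} \approx 34.782$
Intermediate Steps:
$\sqrt{\left(- \frac{1351}{2201} - \frac{2266}{-1627}\right) + 1209} = \sqrt{\left(\left(-1351\right) \frac{1}{2201} - - \frac{2266}{1627}\right) + 1209} = \sqrt{\left(- \frac{1351}{2201} + \frac{2266}{1627}\right) + 1209} = \sqrt{\frac{2789389}{3581027} + 1209} = \sqrt{\frac{4332251032}{3581027}} = \frac{34 \sqrt{13420335567794}}{3581027}$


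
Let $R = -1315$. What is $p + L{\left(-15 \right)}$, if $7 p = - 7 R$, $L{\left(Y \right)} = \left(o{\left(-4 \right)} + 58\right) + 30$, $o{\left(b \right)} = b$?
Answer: $1399$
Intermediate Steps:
$L{\left(Y \right)} = 84$ ($L{\left(Y \right)} = \left(-4 + 58\right) + 30 = 54 + 30 = 84$)
$p = 1315$ ($p = \frac{\left(-7\right) \left(-1315\right)}{7} = \frac{1}{7} \cdot 9205 = 1315$)
$p + L{\left(-15 \right)} = 1315 + 84 = 1399$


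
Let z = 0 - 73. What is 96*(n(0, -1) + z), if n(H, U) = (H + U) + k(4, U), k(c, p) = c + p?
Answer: -6816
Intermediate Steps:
n(H, U) = 4 + H + 2*U (n(H, U) = (H + U) + (4 + U) = 4 + H + 2*U)
z = -73
96*(n(0, -1) + z) = 96*((4 + 0 + 2*(-1)) - 73) = 96*((4 + 0 - 2) - 73) = 96*(2 - 73) = 96*(-71) = -6816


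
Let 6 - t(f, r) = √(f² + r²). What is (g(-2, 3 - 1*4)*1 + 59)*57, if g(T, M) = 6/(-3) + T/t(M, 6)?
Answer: 3933 + 114*√37 ≈ 4626.4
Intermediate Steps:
t(f, r) = 6 - √(f² + r²)
g(T, M) = -2 + T/(6 - √(36 + M²)) (g(T, M) = 6/(-3) + T/(6 - √(M² + 6²)) = 6*(-⅓) + T/(6 - √(M² + 36)) = -2 + T/(6 - √(36 + M²)))
(g(-2, 3 - 1*4)*1 + 59)*57 = (((12 - 1*(-2) - 2*√(36 + (3 - 1*4)²))/(-6 + √(36 + (3 - 1*4)²)))*1 + 59)*57 = (((12 + 2 - 2*√(36 + (3 - 4)²))/(-6 + √(36 + (3 - 4)²)))*1 + 59)*57 = (((12 + 2 - 2*√(36 + (-1)²))/(-6 + √(36 + (-1)²)))*1 + 59)*57 = (((12 + 2 - 2*√(36 + 1))/(-6 + √(36 + 1)))*1 + 59)*57 = (((12 + 2 - 2*√37)/(-6 + √37))*1 + 59)*57 = (((14 - 2*√37)/(-6 + √37))*1 + 59)*57 = ((14 - 2*√37)/(-6 + √37) + 59)*57 = (59 + (14 - 2*√37)/(-6 + √37))*57 = 3363 + 57*(14 - 2*√37)/(-6 + √37)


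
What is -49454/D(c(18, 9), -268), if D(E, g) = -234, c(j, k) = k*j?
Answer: 24727/117 ≈ 211.34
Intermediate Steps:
c(j, k) = j*k
-49454/D(c(18, 9), -268) = -49454/(-234) = -49454*(-1/234) = 24727/117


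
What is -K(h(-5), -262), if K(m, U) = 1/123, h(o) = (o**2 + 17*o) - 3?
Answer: -1/123 ≈ -0.0081301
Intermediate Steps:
h(o) = -3 + o**2 + 17*o
K(m, U) = 1/123
-K(h(-5), -262) = -1*1/123 = -1/123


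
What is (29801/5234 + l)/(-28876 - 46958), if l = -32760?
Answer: 171436039/396915156 ≈ 0.43192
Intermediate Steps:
(29801/5234 + l)/(-28876 - 46958) = (29801/5234 - 32760)/(-28876 - 46958) = (29801*(1/5234) - 32760)/(-75834) = (29801/5234 - 32760)*(-1/75834) = -171436039/5234*(-1/75834) = 171436039/396915156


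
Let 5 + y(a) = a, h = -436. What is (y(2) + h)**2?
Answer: 192721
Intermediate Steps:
y(a) = -5 + a
(y(2) + h)**2 = ((-5 + 2) - 436)**2 = (-3 - 436)**2 = (-439)**2 = 192721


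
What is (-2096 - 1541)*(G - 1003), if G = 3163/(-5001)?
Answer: 18254706742/5001 ≈ 3.6502e+6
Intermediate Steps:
G = -3163/5001 (G = 3163*(-1/5001) = -3163/5001 ≈ -0.63247)
(-2096 - 1541)*(G - 1003) = (-2096 - 1541)*(-3163/5001 - 1003) = -3637*(-5019166/5001) = 18254706742/5001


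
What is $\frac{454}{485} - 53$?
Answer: $- \frac{25251}{485} \approx -52.064$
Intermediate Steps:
$\frac{454}{485} - 53 = - \frac{25251}{485}$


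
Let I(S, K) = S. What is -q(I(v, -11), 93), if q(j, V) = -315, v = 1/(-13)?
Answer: 315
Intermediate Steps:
v = -1/13 ≈ -0.076923
-q(I(v, -11), 93) = -1*(-315) = 315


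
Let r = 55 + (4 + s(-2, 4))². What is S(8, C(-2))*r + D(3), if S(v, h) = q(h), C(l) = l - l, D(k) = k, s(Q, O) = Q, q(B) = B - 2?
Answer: -115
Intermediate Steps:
q(B) = -2 + B
C(l) = 0
S(v, h) = -2 + h
r = 59 (r = 55 + (4 - 2)² = 55 + 2² = 55 + 4 = 59)
S(8, C(-2))*r + D(3) = (-2 + 0)*59 + 3 = -2*59 + 3 = -118 + 3 = -115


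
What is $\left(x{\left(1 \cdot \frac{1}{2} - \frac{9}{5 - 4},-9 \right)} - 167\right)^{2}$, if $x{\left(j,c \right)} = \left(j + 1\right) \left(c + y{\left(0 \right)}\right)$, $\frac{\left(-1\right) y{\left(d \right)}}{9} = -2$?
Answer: $\frac{219961}{4} \approx 54990.0$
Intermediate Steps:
$y{\left(d \right)} = 18$ ($y{\left(d \right)} = \left(-9\right) \left(-2\right) = 18$)
$x{\left(j,c \right)} = \left(1 + j\right) \left(18 + c\right)$ ($x{\left(j,c \right)} = \left(j + 1\right) \left(c + 18\right) = \left(1 + j\right) \left(18 + c\right)$)
$\left(x{\left(1 \cdot \frac{1}{2} - \frac{9}{5 - 4},-9 \right)} - 167\right)^{2} = \left(\left(18 - 9 + 18 \left(1 \cdot \frac{1}{2} - \frac{9}{5 - 4}\right) - 9 \left(1 \cdot \frac{1}{2} - \frac{9}{5 - 4}\right)\right) - 167\right)^{2} = \left(\left(18 - 9 + 18 \left(\frac{1}{2} - \frac{9}{1}\right) - 9 \left(\frac{1}{2} - \frac{9}{1}\right)\right) - 167\right)^{2} = \left(\left(18 - 9 + 18 \left(\frac{1}{2} - 9\right) - 9 \left(\frac{1}{2} - 9\right)\right) - 167\right)^{2} = \left(\left(18 - 9 + 18 \left(- \frac{17}{2}\right) - - \frac{153}{2}\right) - 167\right)^{2} = \left(\left(18 - 9 - 153 + \frac{153}{2}\right) - 167\right)^{2} = \left(- \frac{135}{2} - 167\right)^{2} = \left(- \frac{469}{2}\right)^{2} = \frac{219961}{4}$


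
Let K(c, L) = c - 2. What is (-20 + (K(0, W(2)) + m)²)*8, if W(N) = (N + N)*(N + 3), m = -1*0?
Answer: -128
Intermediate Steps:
m = 0
W(N) = 2*N*(3 + N) (W(N) = (2*N)*(3 + N) = 2*N*(3 + N))
K(c, L) = -2 + c
(-20 + (K(0, W(2)) + m)²)*8 = (-20 + ((-2 + 0) + 0)²)*8 = (-20 + (-2 + 0)²)*8 = (-20 + (-2)²)*8 = (-20 + 4)*8 = -16*8 = -128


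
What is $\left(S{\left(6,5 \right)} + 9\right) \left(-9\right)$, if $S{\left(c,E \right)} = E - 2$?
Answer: $-108$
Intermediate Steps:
$S{\left(c,E \right)} = -2 + E$ ($S{\left(c,E \right)} = E - 2 = -2 + E$)
$\left(S{\left(6,5 \right)} + 9\right) \left(-9\right) = \left(\left(-2 + 5\right) + 9\right) \left(-9\right) = \left(3 + 9\right) \left(-9\right) = 12 \left(-9\right) = -108$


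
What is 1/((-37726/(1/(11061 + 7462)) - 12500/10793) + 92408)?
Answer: -10793/7541137000470 ≈ -1.4312e-9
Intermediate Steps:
1/((-37726/(1/(11061 + 7462)) - 12500/10793) + 92408) = 1/((-37726/(1/18523) - 12500*1/10793) + 92408) = 1/((-37726/1/18523 - 12500/10793) + 92408) = 1/((-37726*18523 - 12500/10793) + 92408) = 1/((-698798698 - 12500/10793) + 92408) = 1/(-7542134360014/10793 + 92408) = 1/(-7541137000470/10793) = -10793/7541137000470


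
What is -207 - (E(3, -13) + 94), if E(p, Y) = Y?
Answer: -288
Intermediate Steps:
-207 - (E(3, -13) + 94) = -207 - (-13 + 94) = -207 - 1*81 = -207 - 81 = -288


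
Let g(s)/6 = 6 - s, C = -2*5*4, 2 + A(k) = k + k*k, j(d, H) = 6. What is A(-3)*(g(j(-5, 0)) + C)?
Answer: -160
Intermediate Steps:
A(k) = -2 + k + k² (A(k) = -2 + (k + k*k) = -2 + (k + k²) = -2 + k + k²)
C = -40 (C = -10*4 = -40)
g(s) = 36 - 6*s (g(s) = 6*(6 - s) = 36 - 6*s)
A(-3)*(g(j(-5, 0)) + C) = (-2 - 3 + (-3)²)*((36 - 6*6) - 40) = (-2 - 3 + 9)*((36 - 36) - 40) = 4*(0 - 40) = 4*(-40) = -160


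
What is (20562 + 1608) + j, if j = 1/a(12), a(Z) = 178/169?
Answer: 3946429/178 ≈ 22171.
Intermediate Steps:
a(Z) = 178/169 (a(Z) = 178*(1/169) = 178/169)
j = 169/178 (j = 1/(178/169) = 169/178 ≈ 0.94944)
(20562 + 1608) + j = (20562 + 1608) + 169/178 = 22170 + 169/178 = 3946429/178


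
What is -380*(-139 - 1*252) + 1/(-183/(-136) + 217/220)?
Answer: 2591688420/17443 ≈ 1.4858e+5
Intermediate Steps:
-380*(-139 - 1*252) + 1/(-183/(-136) + 217/220) = -380*(-139 - 252) + 1/(-183*(-1/136) + 217*(1/220)) = -380*(-391) + 1/(183/136 + 217/220) = 148580 + 1/(17443/7480) = 148580 + 7480/17443 = 2591688420/17443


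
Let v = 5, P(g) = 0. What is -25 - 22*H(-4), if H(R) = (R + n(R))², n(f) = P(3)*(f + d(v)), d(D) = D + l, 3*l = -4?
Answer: -377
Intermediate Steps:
l = -4/3 (l = (⅓)*(-4) = -4/3 ≈ -1.3333)
d(D) = -4/3 + D (d(D) = D - 4/3 = -4/3 + D)
n(f) = 0 (n(f) = 0*(f + (-4/3 + 5)) = 0*(f + 11/3) = 0*(11/3 + f) = 0)
H(R) = R² (H(R) = (R + 0)² = R²)
-25 - 22*H(-4) = -25 - 22*(-4)² = -25 - 22*16 = -25 - 352 = -377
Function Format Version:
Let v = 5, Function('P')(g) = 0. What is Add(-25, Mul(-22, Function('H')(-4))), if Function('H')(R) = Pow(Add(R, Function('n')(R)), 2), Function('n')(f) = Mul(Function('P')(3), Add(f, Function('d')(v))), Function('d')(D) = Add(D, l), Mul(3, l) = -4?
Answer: -377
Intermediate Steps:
l = Rational(-4, 3) (l = Mul(Rational(1, 3), -4) = Rational(-4, 3) ≈ -1.3333)
Function('d')(D) = Add(Rational(-4, 3), D) (Function('d')(D) = Add(D, Rational(-4, 3)) = Add(Rational(-4, 3), D))
Function('n')(f) = 0 (Function('n')(f) = Mul(0, Add(f, Add(Rational(-4, 3), 5))) = Mul(0, Add(f, Rational(11, 3))) = Mul(0, Add(Rational(11, 3), f)) = 0)
Function('H')(R) = Pow(R, 2) (Function('H')(R) = Pow(Add(R, 0), 2) = Pow(R, 2))
Add(-25, Mul(-22, Function('H')(-4))) = Add(-25, Mul(-22, Pow(-4, 2))) = Add(-25, Mul(-22, 16)) = Add(-25, -352) = -377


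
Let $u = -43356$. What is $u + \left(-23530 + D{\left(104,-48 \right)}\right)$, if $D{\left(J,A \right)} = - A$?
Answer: $-66838$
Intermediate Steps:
$u + \left(-23530 + D{\left(104,-48 \right)}\right) = -43356 - 23482 = -66838$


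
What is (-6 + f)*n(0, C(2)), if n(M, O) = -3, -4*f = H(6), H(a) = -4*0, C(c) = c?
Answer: 18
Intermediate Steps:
H(a) = 0
f = 0 (f = -¼*0 = 0)
(-6 + f)*n(0, C(2)) = (-6 + 0)*(-3) = -6*(-3) = 18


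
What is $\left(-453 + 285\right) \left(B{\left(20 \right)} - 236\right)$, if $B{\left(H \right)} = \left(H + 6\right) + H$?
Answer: $31920$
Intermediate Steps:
$B{\left(H \right)} = 6 + 2 H$ ($B{\left(H \right)} = \left(6 + H\right) + H = 6 + 2 H$)
$\left(-453 + 285\right) \left(B{\left(20 \right)} - 236\right) = \left(-453 + 285\right) \left(\left(6 + 2 \cdot 20\right) - 236\right) = - 168 \left(\left(6 + 40\right) - 236\right) = - 168 \left(46 - 236\right) = \left(-168\right) \left(-190\right) = 31920$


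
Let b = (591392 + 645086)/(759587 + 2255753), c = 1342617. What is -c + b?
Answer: -2024222754151/1507670 ≈ -1.3426e+6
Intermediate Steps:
b = 618239/1507670 (b = 1236478/3015340 = 1236478*(1/3015340) = 618239/1507670 ≈ 0.41006)
-c + b = -1*1342617 + 618239/1507670 = -1342617 + 618239/1507670 = -2024222754151/1507670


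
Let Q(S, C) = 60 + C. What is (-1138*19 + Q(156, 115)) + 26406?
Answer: 4959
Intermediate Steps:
(-1138*19 + Q(156, 115)) + 26406 = (-1138*19 + (60 + 115)) + 26406 = (-21622 + 175) + 26406 = -21447 + 26406 = 4959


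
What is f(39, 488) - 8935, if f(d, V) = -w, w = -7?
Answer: -8928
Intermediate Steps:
f(d, V) = 7 (f(d, V) = -1*(-7) = 7)
f(39, 488) - 8935 = 7 - 8935 = -8928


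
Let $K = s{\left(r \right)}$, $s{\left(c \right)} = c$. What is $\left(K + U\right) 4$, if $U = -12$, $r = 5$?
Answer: $-28$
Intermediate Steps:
$K = 5$
$\left(K + U\right) 4 = \left(5 - 12\right) 4 = \left(-7\right) 4 = -28$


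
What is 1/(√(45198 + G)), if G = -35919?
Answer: √1031/3093 ≈ 0.010381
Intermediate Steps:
1/(√(45198 + G)) = 1/(√(45198 - 35919)) = 1/(√9279) = 1/(3*√1031) = √1031/3093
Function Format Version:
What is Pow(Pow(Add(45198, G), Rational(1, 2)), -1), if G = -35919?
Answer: Mul(Rational(1, 3093), Pow(1031, Rational(1, 2))) ≈ 0.010381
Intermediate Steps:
Pow(Pow(Add(45198, G), Rational(1, 2)), -1) = Pow(Pow(Add(45198, -35919), Rational(1, 2)), -1) = Pow(Pow(9279, Rational(1, 2)), -1) = Pow(Mul(3, Pow(1031, Rational(1, 2))), -1) = Mul(Rational(1, 3093), Pow(1031, Rational(1, 2)))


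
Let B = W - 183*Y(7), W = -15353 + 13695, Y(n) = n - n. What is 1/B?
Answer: -1/1658 ≈ -0.00060314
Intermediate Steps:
Y(n) = 0
W = -1658
B = -1658 (B = -1658 - 183*0 = -1658 - 1*0 = -1658 + 0 = -1658)
1/B = 1/(-1658) = -1/1658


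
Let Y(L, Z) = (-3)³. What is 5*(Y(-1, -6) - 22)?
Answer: -245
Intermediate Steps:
Y(L, Z) = -27
5*(Y(-1, -6) - 22) = 5*(-27 - 22) = 5*(-49) = -245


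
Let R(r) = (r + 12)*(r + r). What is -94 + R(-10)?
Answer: -134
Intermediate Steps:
R(r) = 2*r*(12 + r) (R(r) = (12 + r)*(2*r) = 2*r*(12 + r))
-94 + R(-10) = -94 + 2*(-10)*(12 - 10) = -94 + 2*(-10)*2 = -94 - 40 = -134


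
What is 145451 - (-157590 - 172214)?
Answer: 475255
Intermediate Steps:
145451 - (-157590 - 172214) = 145451 - 1*(-329804) = 145451 + 329804 = 475255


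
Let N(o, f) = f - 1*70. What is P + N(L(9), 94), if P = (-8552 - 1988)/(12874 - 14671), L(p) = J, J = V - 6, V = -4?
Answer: 53668/1797 ≈ 29.865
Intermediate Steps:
J = -10 (J = -4 - 6 = -10)
L(p) = -10
N(o, f) = -70 + f (N(o, f) = f - 70 = -70 + f)
P = 10540/1797 (P = -10540/(-1797) = -10540*(-1/1797) = 10540/1797 ≈ 5.8653)
P + N(L(9), 94) = 10540/1797 + (-70 + 94) = 10540/1797 + 24 = 53668/1797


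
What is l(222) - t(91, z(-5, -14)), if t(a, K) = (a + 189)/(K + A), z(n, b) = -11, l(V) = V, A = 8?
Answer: 946/3 ≈ 315.33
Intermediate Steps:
t(a, K) = (189 + a)/(8 + K) (t(a, K) = (a + 189)/(K + 8) = (189 + a)/(8 + K))
l(222) - t(91, z(-5, -14)) = 222 - (189 + 91)/(8 - 11) = 222 - 280/(-3) = 222 - (-1)*280/3 = 222 - 1*(-280/3) = 222 + 280/3 = 946/3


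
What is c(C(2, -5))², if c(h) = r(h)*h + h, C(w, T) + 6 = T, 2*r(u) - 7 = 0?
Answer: 9801/4 ≈ 2450.3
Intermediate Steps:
r(u) = 7/2 (r(u) = 7/2 + (½)*0 = 7/2 + 0 = 7/2)
C(w, T) = -6 + T
c(h) = 9*h/2 (c(h) = 7*h/2 + h = 9*h/2)
c(C(2, -5))² = (9*(-6 - 5)/2)² = ((9/2)*(-11))² = (-99/2)² = 9801/4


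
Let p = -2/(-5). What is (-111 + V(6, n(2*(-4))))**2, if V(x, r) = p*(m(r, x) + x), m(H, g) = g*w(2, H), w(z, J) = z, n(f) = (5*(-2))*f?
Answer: 269361/25 ≈ 10774.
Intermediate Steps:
n(f) = -10*f
m(H, g) = 2*g (m(H, g) = g*2 = 2*g)
p = 2/5 (p = -2*(-1/5) = 2/5 ≈ 0.40000)
V(x, r) = 6*x/5 (V(x, r) = 2*(2*x + x)/5 = 2*(3*x)/5 = 6*x/5)
(-111 + V(6, n(2*(-4))))**2 = (-111 + (6/5)*6)**2 = (-111 + 36/5)**2 = (-519/5)**2 = 269361/25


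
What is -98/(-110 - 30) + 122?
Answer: 1227/10 ≈ 122.70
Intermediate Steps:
-98/(-110 - 30) + 122 = -98/(-140) + 122 = -1/140*(-98) + 122 = 7/10 + 122 = 1227/10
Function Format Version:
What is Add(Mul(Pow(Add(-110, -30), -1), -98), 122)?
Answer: Rational(1227, 10) ≈ 122.70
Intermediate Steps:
Add(Mul(Pow(Add(-110, -30), -1), -98), 122) = Add(Mul(Pow(-140, -1), -98), 122) = Add(Mul(Rational(-1, 140), -98), 122) = Add(Rational(7, 10), 122) = Rational(1227, 10)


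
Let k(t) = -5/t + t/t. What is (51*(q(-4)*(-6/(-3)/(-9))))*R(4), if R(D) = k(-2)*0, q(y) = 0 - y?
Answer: 0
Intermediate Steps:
k(t) = 1 - 5/t (k(t) = -5/t + 1 = 1 - 5/t)
q(y) = -y
R(D) = 0 (R(D) = ((-5 - 2)/(-2))*0 = -½*(-7)*0 = (7/2)*0 = 0)
(51*(q(-4)*(-6/(-3)/(-9))))*R(4) = (51*((-1*(-4))*(-6/(-3)/(-9))))*0 = (51*(4*(-6*(-⅓)*(-⅑))))*0 = (51*(4*(2*(-⅑))))*0 = (51*(4*(-2/9)))*0 = (51*(-8/9))*0 = -136/3*0 = 0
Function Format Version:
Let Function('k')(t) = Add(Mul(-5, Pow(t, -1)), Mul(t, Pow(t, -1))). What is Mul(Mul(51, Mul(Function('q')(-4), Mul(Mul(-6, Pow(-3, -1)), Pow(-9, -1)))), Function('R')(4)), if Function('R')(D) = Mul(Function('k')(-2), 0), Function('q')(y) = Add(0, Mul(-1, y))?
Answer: 0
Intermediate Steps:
Function('k')(t) = Add(1, Mul(-5, Pow(t, -1))) (Function('k')(t) = Add(Mul(-5, Pow(t, -1)), 1) = Add(1, Mul(-5, Pow(t, -1))))
Function('q')(y) = Mul(-1, y)
Function('R')(D) = 0 (Function('R')(D) = Mul(Mul(Pow(-2, -1), Add(-5, -2)), 0) = Mul(Mul(Rational(-1, 2), -7), 0) = Mul(Rational(7, 2), 0) = 0)
Mul(Mul(51, Mul(Function('q')(-4), Mul(Mul(-6, Pow(-3, -1)), Pow(-9, -1)))), Function('R')(4)) = Mul(Mul(51, Mul(Mul(-1, -4), Mul(Mul(-6, Pow(-3, -1)), Pow(-9, -1)))), 0) = Mul(Mul(51, Mul(4, Mul(Mul(-6, Rational(-1, 3)), Rational(-1, 9)))), 0) = Mul(Mul(51, Mul(4, Mul(2, Rational(-1, 9)))), 0) = Mul(Mul(51, Mul(4, Rational(-2, 9))), 0) = Mul(Mul(51, Rational(-8, 9)), 0) = Mul(Rational(-136, 3), 0) = 0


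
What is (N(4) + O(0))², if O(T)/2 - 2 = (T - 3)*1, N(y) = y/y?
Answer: 1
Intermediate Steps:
N(y) = 1
O(T) = -2 + 2*T (O(T) = 4 + 2*((T - 3)*1) = 4 + 2*((-3 + T)*1) = 4 + 2*(-3 + T) = 4 + (-6 + 2*T) = -2 + 2*T)
(N(4) + O(0))² = (1 + (-2 + 2*0))² = (1 + (-2 + 0))² = (1 - 2)² = (-1)² = 1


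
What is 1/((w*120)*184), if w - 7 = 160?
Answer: 1/3687360 ≈ 2.7120e-7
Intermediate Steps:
w = 167 (w = 7 + 160 = 167)
1/((w*120)*184) = 1/((167*120)*184) = 1/(20040*184) = 1/3687360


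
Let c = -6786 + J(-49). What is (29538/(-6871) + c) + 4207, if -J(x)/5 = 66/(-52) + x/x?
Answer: -461255537/178646 ≈ -2582.0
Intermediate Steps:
J(x) = 35/26 (J(x) = -5*(66/(-52) + x/x) = -5*(66*(-1/52) + 1) = -5*(-33/26 + 1) = -5*(-7/26) = 35/26)
c = -176401/26 (c = -6786 + 35/26 = -176401/26 ≈ -6784.7)
(29538/(-6871) + c) + 4207 = (29538/(-6871) - 176401/26) + 4207 = (29538*(-1/6871) - 176401/26) + 4207 = (-29538/6871 - 176401/26) + 4207 = -1212819259/178646 + 4207 = -461255537/178646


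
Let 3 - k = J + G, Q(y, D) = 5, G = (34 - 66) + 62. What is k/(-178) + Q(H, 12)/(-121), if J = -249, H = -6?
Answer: -13876/10769 ≈ -1.2885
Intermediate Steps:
G = 30 (G = -32 + 62 = 30)
k = 222 (k = 3 - (-249 + 30) = 3 - 1*(-219) = 3 + 219 = 222)
k/(-178) + Q(H, 12)/(-121) = 222/(-178) + 5/(-121) = 222*(-1/178) + 5*(-1/121) = -111/89 - 5/121 = -13876/10769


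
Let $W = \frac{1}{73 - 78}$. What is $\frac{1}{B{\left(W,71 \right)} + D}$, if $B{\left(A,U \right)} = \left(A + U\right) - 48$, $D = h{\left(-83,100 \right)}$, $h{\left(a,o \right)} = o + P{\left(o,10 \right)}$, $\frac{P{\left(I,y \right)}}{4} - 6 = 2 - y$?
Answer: $\frac{5}{574} \approx 0.0087108$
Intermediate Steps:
$P{\left(I,y \right)} = 32 - 4 y$ ($P{\left(I,y \right)} = 24 + 4 \left(2 - y\right) = 24 - \left(-8 + 4 y\right) = 32 - 4 y$)
$h{\left(a,o \right)} = -8 + o$ ($h{\left(a,o \right)} = o + \left(32 - 40\right) = o - 8 = -8 + o$)
$W = - \frac{1}{5}$ ($W = \frac{1}{-5} = - \frac{1}{5} \approx -0.2$)
$D = 92$ ($D = -8 + 100 = 92$)
$B{\left(A,U \right)} = -48 + A + U$
$\frac{1}{B{\left(W,71 \right)} + D} = \frac{1}{\left(-48 - \frac{1}{5} + 71\right) + 92} = \frac{1}{\frac{114}{5} + 92} = \frac{1}{\frac{574}{5}} = \frac{5}{574}$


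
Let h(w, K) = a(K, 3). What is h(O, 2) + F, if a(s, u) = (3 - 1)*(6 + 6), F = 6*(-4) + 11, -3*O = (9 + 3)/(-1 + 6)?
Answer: 11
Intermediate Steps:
O = -⅘ (O = -(9 + 3)/(3*(-1 + 6)) = -4/5 = -⅓*12/5 = -⅘ ≈ -0.80000)
F = -13 (F = -24 + 11 = -13)
a(s, u) = 24 (a(s, u) = 2*12 = 24)
h(w, K) = 24
h(O, 2) + F = 24 - 13 = 11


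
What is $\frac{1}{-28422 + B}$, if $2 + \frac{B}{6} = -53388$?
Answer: $- \frac{1}{348762} \approx -2.8673 \cdot 10^{-6}$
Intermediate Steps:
$B = -320340$ ($B = -12 + 6 \left(-53388\right) = -12 - 320328 = -320340$)
$\frac{1}{-28422 + B} = \frac{1}{-28422 - 320340} = \frac{1}{-348762} = - \frac{1}{348762}$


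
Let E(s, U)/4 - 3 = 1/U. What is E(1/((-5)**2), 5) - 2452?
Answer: -12196/5 ≈ -2439.2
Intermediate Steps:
E(s, U) = 12 + 4/U
E(1/((-5)**2), 5) - 2452 = (12 + 4/5) - 2452 = 64/5 - 2452 = -12196/5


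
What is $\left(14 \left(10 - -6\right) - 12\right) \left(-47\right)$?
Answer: $-9964$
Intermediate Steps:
$\left(14 \left(10 - -6\right) - 12\right) \left(-47\right) = \left(14 \left(10 + 6\right) - 12\right) \left(-47\right) = \left(14 \cdot 16 - 12\right) \left(-47\right) = \left(224 - 12\right) \left(-47\right) = 212 \left(-47\right) = -9964$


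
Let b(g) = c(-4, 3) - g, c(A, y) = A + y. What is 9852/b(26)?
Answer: -3284/9 ≈ -364.89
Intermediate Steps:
b(g) = -1 - g (b(g) = (-4 + 3) - g = -1 - g)
9852/b(26) = 9852/(-1 - 1*26) = 9852/(-1 - 26) = 9852/(-27) = 9852*(-1/27) = -3284/9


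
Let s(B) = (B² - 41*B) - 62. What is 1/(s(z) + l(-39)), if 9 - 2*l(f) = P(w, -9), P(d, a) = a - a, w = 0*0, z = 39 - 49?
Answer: 2/905 ≈ 0.0022099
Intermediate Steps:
z = -10
w = 0
P(d, a) = 0
s(B) = -62 + B² - 41*B
l(f) = 9/2 (l(f) = 9/2 - ½*0 = 9/2 + 0 = 9/2)
1/(s(z) + l(-39)) = 1/((-62 + (-10)² - 41*(-10)) + 9/2) = 1/((-62 + 100 + 410) + 9/2) = 1/(448 + 9/2) = 1/(905/2) = 2/905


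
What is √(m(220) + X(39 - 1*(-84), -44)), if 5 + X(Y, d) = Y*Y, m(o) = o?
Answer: 4*√959 ≈ 123.87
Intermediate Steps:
X(Y, d) = -5 + Y² (X(Y, d) = -5 + Y*Y = -5 + Y²)
√(m(220) + X(39 - 1*(-84), -44)) = √(220 + (-5 + (39 - 1*(-84))²)) = √(220 + (-5 + (39 + 84)²)) = √(220 + (-5 + 123²)) = √(220 + (-5 + 15129)) = √(220 + 15124) = √15344 = 4*√959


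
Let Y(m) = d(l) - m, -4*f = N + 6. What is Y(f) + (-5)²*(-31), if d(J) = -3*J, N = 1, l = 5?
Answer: -3153/4 ≈ -788.25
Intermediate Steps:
f = -7/4 (f = -(1 + 6)/4 = -¼*7 = -7/4 ≈ -1.7500)
Y(m) = -15 - m (Y(m) = -3*5 - m = -15 - m)
Y(f) + (-5)²*(-31) = (-15 - 1*(-7/4)) + (-5)²*(-31) = (-15 + 7/4) + 25*(-31) = -53/4 - 775 = -3153/4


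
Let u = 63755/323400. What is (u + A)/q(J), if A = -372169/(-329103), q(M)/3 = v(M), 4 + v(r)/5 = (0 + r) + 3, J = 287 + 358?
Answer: 9422761091/68542150168800 ≈ 0.00013747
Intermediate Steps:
J = 645
v(r) = -5 + 5*r (v(r) = -20 + 5*((0 + r) + 3) = -20 + 5*(r + 3) = -20 + 5*(3 + r) = -20 + (15 + 5*r) = -5 + 5*r)
u = 12751/64680 (u = 63755*(1/323400) = 12751/64680 ≈ 0.19714)
q(M) = -15 + 15*M (q(M) = 3*(-5 + 5*M) = -15 + 15*M)
A = 372169/329103 (A = -372169*(-1/329103) = 372169/329103 ≈ 1.1309)
(u + A)/q(J) = (12751/64680 + 372169/329103)/(-15 + 15*645) = 9422761091/(7095460680*(-15 + 9675)) = (9422761091/7095460680)/9660 = (9422761091/7095460680)*(1/9660) = 9422761091/68542150168800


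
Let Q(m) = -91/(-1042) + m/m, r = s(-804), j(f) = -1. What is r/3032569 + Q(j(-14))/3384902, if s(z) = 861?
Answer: 3040241348801/10696076725913996 ≈ 0.00028424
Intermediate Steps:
r = 861
Q(m) = 1133/1042 (Q(m) = -91*(-1/1042) + 1 = 91/1042 + 1 = 1133/1042)
r/3032569 + Q(j(-14))/3384902 = 861/3032569 + (1133/1042)/3384902 = 861*(1/3032569) + (1133/1042)*(1/3384902) = 861/3032569 + 1133/3527067884 = 3040241348801/10696076725913996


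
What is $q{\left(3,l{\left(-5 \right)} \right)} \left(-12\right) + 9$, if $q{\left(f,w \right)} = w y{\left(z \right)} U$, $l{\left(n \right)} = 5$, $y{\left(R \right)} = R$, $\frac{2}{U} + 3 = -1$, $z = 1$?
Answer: $39$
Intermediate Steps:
$U = - \frac{1}{2}$ ($U = \frac{2}{-3 - 1} = \frac{2}{-4} = 2 \left(- \frac{1}{4}\right) = - \frac{1}{2} \approx -0.5$)
$q{\left(f,w \right)} = - \frac{w}{2}$ ($q{\left(f,w \right)} = w 1 \left(- \frac{1}{2}\right) = w \left(- \frac{1}{2}\right) = - \frac{w}{2}$)
$q{\left(3,l{\left(-5 \right)} \right)} \left(-12\right) + 9 = \left(- \frac{1}{2}\right) 5 \left(-12\right) + 9 = \left(- \frac{5}{2}\right) \left(-12\right) + 9 = 30 + 9 = 39$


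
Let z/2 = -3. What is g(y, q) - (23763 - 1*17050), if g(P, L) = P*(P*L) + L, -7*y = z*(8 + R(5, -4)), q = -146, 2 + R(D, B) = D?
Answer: -972067/49 ≈ -19838.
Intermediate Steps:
z = -6 (z = 2*(-3) = -6)
R(D, B) = -2 + D
y = 66/7 (y = -(-6)*(8 + (-2 + 5))/7 = -(-6)*(8 + 3)/7 = -(-6)*11/7 = -⅐*(-66) = 66/7 ≈ 9.4286)
g(P, L) = L + L*P² (g(P, L) = P*(L*P) + L = L*P² + L = L + L*P²)
g(y, q) - (23763 - 1*17050) = -146*(1 + (66/7)²) - (23763 - 1*17050) = -146*(1 + 4356/49) - (23763 - 17050) = -146*4405/49 - 1*6713 = -643130/49 - 6713 = -972067/49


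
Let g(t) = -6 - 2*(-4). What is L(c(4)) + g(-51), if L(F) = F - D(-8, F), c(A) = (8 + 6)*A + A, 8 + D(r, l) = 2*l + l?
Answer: -110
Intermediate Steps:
g(t) = 2 (g(t) = -6 + 8 = 2)
D(r, l) = -8 + 3*l (D(r, l) = -8 + (2*l + l) = -8 + 3*l)
c(A) = 15*A (c(A) = 14*A + A = 15*A)
L(F) = 8 - 2*F (L(F) = F - (-8 + 3*F) = F + (8 - 3*F) = 8 - 2*F)
L(c(4)) + g(-51) = (8 - 30*4) + 2 = (8 - 2*60) + 2 = (8 - 120) + 2 = -112 + 2 = -110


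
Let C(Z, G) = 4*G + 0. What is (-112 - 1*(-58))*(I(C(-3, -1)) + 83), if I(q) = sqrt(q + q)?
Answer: -4482 - 108*I*sqrt(2) ≈ -4482.0 - 152.74*I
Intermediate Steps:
C(Z, G) = 4*G
I(q) = sqrt(2)*sqrt(q) (I(q) = sqrt(2*q) = sqrt(2)*sqrt(q))
(-112 - 1*(-58))*(I(C(-3, -1)) + 83) = (-112 - 1*(-58))*(sqrt(2)*sqrt(4*(-1)) + 83) = (-112 + 58)*(sqrt(2)*sqrt(-4) + 83) = -54*(sqrt(2)*(2*I) + 83) = -54*(2*I*sqrt(2) + 83) = -54*(83 + 2*I*sqrt(2)) = -4482 - 108*I*sqrt(2)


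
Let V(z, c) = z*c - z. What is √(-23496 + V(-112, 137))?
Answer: 2*I*√9682 ≈ 196.79*I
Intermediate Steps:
V(z, c) = -z + c*z (V(z, c) = c*z - z = -z + c*z)
√(-23496 + V(-112, 137)) = √(-23496 - 112*(-1 + 137)) = √(-23496 - 112*136) = √(-23496 - 15232) = √(-38728) = 2*I*√9682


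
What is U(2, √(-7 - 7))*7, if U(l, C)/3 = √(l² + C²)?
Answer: 21*I*√10 ≈ 66.408*I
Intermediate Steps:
U(l, C) = 3*√(C² + l²) (U(l, C) = 3*√(l² + C²) = 3*√(C² + l²))
U(2, √(-7 - 7))*7 = (3*√((√(-7 - 7))² + 2²))*7 = (3*√((√(-14))² + 4))*7 = (3*√((I*√14)² + 4))*7 = (3*√(-14 + 4))*7 = (3*√(-10))*7 = (3*(I*√10))*7 = (3*I*√10)*7 = 21*I*√10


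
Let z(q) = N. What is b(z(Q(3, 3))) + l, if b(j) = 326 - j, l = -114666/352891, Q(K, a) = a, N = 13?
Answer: 110340217/352891 ≈ 312.67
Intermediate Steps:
z(q) = 13
l = -114666/352891 (l = -114666*1/352891 = -114666/352891 ≈ -0.32493)
b(z(Q(3, 3))) + l = (326 - 1*13) - 114666/352891 = (326 - 13) - 114666/352891 = 313 - 114666/352891 = 110340217/352891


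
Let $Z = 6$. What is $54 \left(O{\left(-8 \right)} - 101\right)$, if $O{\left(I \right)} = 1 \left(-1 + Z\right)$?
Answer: $-5184$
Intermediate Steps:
$O{\left(I \right)} = 5$ ($O{\left(I \right)} = 1 \left(-1 + 6\right) = 1 \cdot 5 = 5$)
$54 \left(O{\left(-8 \right)} - 101\right) = 54 \left(5 - 101\right) = 54 \left(-96\right) = -5184$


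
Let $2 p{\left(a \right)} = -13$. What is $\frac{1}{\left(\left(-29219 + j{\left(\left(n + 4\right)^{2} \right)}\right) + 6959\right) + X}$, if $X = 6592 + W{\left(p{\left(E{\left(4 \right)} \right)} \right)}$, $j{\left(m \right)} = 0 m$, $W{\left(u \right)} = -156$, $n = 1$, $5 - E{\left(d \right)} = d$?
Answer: $- \frac{1}{15824} \approx -6.3195 \cdot 10^{-5}$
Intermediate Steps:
$E{\left(d \right)} = 5 - d$
$p{\left(a \right)} = - \frac{13}{2}$ ($p{\left(a \right)} = \frac{1}{2} \left(-13\right) = - \frac{13}{2}$)
$j{\left(m \right)} = 0$
$X = 6436$ ($X = 6592 - 156 = 6436$)
$\frac{1}{\left(\left(-29219 + j{\left(\left(n + 4\right)^{2} \right)}\right) + 6959\right) + X} = \frac{1}{\left(\left(-29219 + 0\right) + 6959\right) + 6436} = \frac{1}{\left(-29219 + 6959\right) + 6436} = \frac{1}{-22260 + 6436} = \frac{1}{-15824} = - \frac{1}{15824}$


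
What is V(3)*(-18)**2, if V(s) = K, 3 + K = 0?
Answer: -972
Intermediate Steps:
K = -3 (K = -3 + 0 = -3)
V(s) = -3
V(3)*(-18)**2 = -3*(-18)**2 = -3*324 = -972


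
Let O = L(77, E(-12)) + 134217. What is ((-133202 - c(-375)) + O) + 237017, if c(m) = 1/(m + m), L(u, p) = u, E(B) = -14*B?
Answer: 178581751/750 ≈ 2.3811e+5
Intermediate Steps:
c(m) = 1/(2*m)
O = 134294 (O = 77 + 134217 = 134294)
((-133202 - c(-375)) + O) + 237017 = ((-133202 - 1/(2*(-375))) + 134294) + 237017 = ((-133202 - (-1)/(2*375)) + 134294) + 237017 = ((-133202 - 1*(-1/750)) + 134294) + 237017 = ((-133202 + 1/750) + 134294) + 237017 = (-99901499/750 + 134294) + 237017 = 819001/750 + 237017 = 178581751/750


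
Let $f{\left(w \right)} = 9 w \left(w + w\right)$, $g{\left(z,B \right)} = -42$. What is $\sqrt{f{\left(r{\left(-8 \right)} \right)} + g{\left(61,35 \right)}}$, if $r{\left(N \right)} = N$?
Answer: $\sqrt{1110} \approx 33.317$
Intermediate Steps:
$f{\left(w \right)} = 18 w^{2}$ ($f{\left(w \right)} = 9 w 2 w = 18 w^{2}$)
$\sqrt{f{\left(r{\left(-8 \right)} \right)} + g{\left(61,35 \right)}} = \sqrt{18 \left(-8\right)^{2} - 42} = \sqrt{18 \cdot 64 - 42} = \sqrt{1152 - 42} = \sqrt{1110}$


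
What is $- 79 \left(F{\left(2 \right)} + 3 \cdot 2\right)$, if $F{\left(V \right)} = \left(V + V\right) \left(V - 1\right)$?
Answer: $-790$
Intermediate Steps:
$F{\left(V \right)} = 2 V \left(-1 + V\right)$
$- 79 \left(F{\left(2 \right)} + 3 \cdot 2\right) = - 79 \left(2 \cdot 2 \left(-1 + 2\right) + 3 \cdot 2\right) = - 79 \left(2 \cdot 2 \cdot 1 + 6\right) = - 79 \left(4 + 6\right) = \left(-79\right) 10 = -790$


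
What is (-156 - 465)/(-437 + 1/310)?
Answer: 192510/135469 ≈ 1.4211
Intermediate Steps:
(-156 - 465)/(-437 + 1/310) = -621/(-437 + 1/310) = -621/(-135469/310) = -621*(-310/135469) = 192510/135469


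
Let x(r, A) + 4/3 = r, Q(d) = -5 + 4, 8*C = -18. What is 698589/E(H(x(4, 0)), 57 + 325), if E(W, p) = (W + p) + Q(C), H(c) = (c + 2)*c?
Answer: 6287301/3541 ≈ 1775.6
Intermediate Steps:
C = -9/4 (C = (⅛)*(-18) = -9/4 ≈ -2.2500)
Q(d) = -1
x(r, A) = -4/3 + r
H(c) = c*(2 + c) (H(c) = (2 + c)*c = c*(2 + c))
E(W, p) = -1 + W + p (E(W, p) = (W + p) - 1 = -1 + W + p)
698589/E(H(x(4, 0)), 57 + 325) = 698589/(-1 + (-4/3 + 4)*(2 + (-4/3 + 4)) + (57 + 325)) = 698589/(-1 + 8*(2 + 8/3)/3 + 382) = 698589/(-1 + (8/3)*(14/3) + 382) = 698589/(-1 + 112/9 + 382) = 698589/(3541/9) = 698589*(9/3541) = 6287301/3541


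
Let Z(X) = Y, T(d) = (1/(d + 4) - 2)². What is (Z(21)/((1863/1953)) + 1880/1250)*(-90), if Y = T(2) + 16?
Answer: -20307101/10350 ≈ -1962.0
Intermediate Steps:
T(d) = (-2 + 1/(4 + d))² (T(d) = (1/(4 + d) - 2)² = (-2 + 1/(4 + d))²)
Y = 697/36 (Y = (7 + 2*2)²/(4 + 2)² + 16 = (7 + 4)²/6² + 16 = (1/36)*11² + 16 = (1/36)*121 + 16 = 121/36 + 16 = 697/36 ≈ 19.361)
Z(X) = 697/36
(Z(21)/((1863/1953)) + 1880/1250)*(-90) = (697/(36*((1863/1953))) + 1880/1250)*(-90) = (697/(36*((1863*(1/1953)))) + 1880*(1/1250))*(-90) = (697/(36*(207/217)) + 188/125)*(-90) = ((697/36)*(217/207) + 188/125)*(-90) = (151249/7452 + 188/125)*(-90) = (20307101/931500)*(-90) = -20307101/10350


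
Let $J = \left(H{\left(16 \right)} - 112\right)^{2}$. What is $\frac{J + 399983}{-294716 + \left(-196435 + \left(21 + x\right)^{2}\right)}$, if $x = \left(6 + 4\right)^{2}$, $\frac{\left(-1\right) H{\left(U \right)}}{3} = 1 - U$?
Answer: $- \frac{202236}{238255} \approx -0.84882$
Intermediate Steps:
$H{\left(U \right)} = -3 + 3 U$ ($H{\left(U \right)} = - 3 \left(1 - U\right) = -3 + 3 U$)
$x = 100$ ($x = 10^{2} = 100$)
$J = 4489$ ($J = \left(\left(-3 + 3 \cdot 16\right) - 112\right)^{2} = \left(\left(-3 + 48\right) - 112\right)^{2} = \left(45 - 112\right)^{2} = \left(-67\right)^{2} = 4489$)
$\frac{J + 399983}{-294716 + \left(-196435 + \left(21 + x\right)^{2}\right)} = \frac{4489 + 399983}{-294716 - \left(196435 - \left(21 + 100\right)^{2}\right)} = \frac{404472}{-294716 - \left(196435 - 121^{2}\right)} = \frac{404472}{-294716 + \left(-196435 + 14641\right)} = \frac{404472}{-294716 - 181794} = \frac{404472}{-476510} = 404472 \left(- \frac{1}{476510}\right) = - \frac{202236}{238255}$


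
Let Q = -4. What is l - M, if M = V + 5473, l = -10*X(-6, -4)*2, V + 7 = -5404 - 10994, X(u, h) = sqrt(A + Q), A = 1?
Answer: 10932 - 20*I*sqrt(3) ≈ 10932.0 - 34.641*I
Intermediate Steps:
X(u, h) = I*sqrt(3) (X(u, h) = sqrt(1 - 4) = sqrt(-3) = I*sqrt(3))
V = -16405 (V = -7 + (-5404 - 10994) = -7 - 16398 = -16405)
l = -20*I*sqrt(3) (l = -10*I*sqrt(3)*2 = -20*I*sqrt(3) ≈ -34.641*I)
M = -10932 (M = -16405 + 5473 = -10932)
l - M = -20*I*sqrt(3) - 1*(-10932) = -20*I*sqrt(3) + 10932 = 10932 - 20*I*sqrt(3)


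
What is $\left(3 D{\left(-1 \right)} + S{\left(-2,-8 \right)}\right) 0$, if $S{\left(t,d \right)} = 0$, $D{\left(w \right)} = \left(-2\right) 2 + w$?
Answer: $0$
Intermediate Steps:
$D{\left(w \right)} = -4 + w$
$\left(3 D{\left(-1 \right)} + S{\left(-2,-8 \right)}\right) 0 = \left(3 \left(-4 - 1\right) + 0\right) 0 = \left(3 \left(-5\right) + 0\right) 0 = \left(-15 + 0\right) 0 = \left(-15\right) 0 = 0$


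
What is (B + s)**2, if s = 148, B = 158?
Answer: 93636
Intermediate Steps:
(B + s)**2 = (158 + 148)**2 = 306**2 = 93636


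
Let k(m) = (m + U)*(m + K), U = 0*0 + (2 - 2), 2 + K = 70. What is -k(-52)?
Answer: 832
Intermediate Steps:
K = 68 (K = -2 + 70 = 68)
U = 0 (U = 0 + 0 = 0)
k(m) = m*(68 + m) (k(m) = (m + 0)*(m + 68) = m*(68 + m))
-k(-52) = -(-52)*(68 - 52) = -(-52)*16 = -1*(-832) = 832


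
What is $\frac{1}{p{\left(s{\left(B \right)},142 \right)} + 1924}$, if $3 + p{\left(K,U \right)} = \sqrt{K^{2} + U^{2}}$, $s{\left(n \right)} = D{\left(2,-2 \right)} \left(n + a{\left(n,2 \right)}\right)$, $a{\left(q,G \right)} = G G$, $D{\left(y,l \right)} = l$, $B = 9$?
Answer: $\frac{1921}{3669401} - \frac{2 \sqrt{5210}}{3669401} \approx 0.00048418$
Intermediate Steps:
$a{\left(q,G \right)} = G^{2}$
$s{\left(n \right)} = -8 - 2 n$ ($s{\left(n \right)} = - 2 \left(n + 2^{2}\right) = - 2 \left(n + 4\right) = - 2 \left(4 + n\right) = -8 - 2 n$)
$p{\left(K,U \right)} = -3 + \sqrt{K^{2} + U^{2}}$
$\frac{1}{p{\left(s{\left(B \right)},142 \right)} + 1924} = \frac{1}{\left(-3 + \sqrt{\left(-8 - 18\right)^{2} + 142^{2}}\right) + 1924} = \frac{1}{\left(-3 + \sqrt{\left(-8 - 18\right)^{2} + 20164}\right) + 1924} = \frac{1}{\left(-3 + \sqrt{\left(-26\right)^{2} + 20164}\right) + 1924} = \frac{1}{\left(-3 + \sqrt{676 + 20164}\right) + 1924} = \frac{1}{\left(-3 + \sqrt{20840}\right) + 1924} = \frac{1}{\left(-3 + 2 \sqrt{5210}\right) + 1924} = \frac{1}{1921 + 2 \sqrt{5210}}$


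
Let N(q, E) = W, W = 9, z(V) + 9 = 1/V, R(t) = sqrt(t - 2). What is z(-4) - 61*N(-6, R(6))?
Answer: -2233/4 ≈ -558.25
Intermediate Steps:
R(t) = sqrt(-2 + t)
z(V) = -9 + 1/V
N(q, E) = 9
z(-4) - 61*N(-6, R(6)) = (-9 + 1/(-4)) - 61*9 = (-9 - 1/4) - 549 = -37/4 - 549 = -2233/4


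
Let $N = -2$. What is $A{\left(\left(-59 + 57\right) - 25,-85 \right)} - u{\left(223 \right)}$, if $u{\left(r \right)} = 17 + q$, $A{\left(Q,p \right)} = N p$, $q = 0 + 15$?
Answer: $138$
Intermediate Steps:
$q = 15$
$A{\left(Q,p \right)} = - 2 p$
$u{\left(r \right)} = 32$ ($u{\left(r \right)} = 17 + 15 = 32$)
$A{\left(\left(-59 + 57\right) - 25,-85 \right)} - u{\left(223 \right)} = \left(-2\right) \left(-85\right) - 32 = 170 - 32 = 138$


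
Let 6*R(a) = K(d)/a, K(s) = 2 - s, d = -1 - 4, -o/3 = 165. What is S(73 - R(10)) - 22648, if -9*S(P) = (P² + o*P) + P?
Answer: -623302609/32400 ≈ -19238.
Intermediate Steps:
o = -495 (o = -3*165 = -495)
d = -5
R(a) = 7/(6*a) (R(a) = ((2 - 1*(-5))/a)/6 = ((2 + 5)/a)/6 = (7/a)/6 = 7/(6*a))
S(P) = -P²/9 + 494*P/9 (S(P) = -((P² - 495*P) + P)/9 = -(P² - 494*P)/9 = -P²/9 + 494*P/9)
S(73 - R(10)) - 22648 = (73 - 7/(6*10))*(494 - (73 - 7/(6*10)))/9 - 22648 = (73 - 1*7/60)*(494 - (73 - 1*7/60))/9 - 22648 = (73 - 7/60)*(494 - (73 - 7/60))/9 - 22648 = (⅑)*(4373/60)*(494 - 1*4373/60) - 22648 = (⅑)*(4373/60)*(494 - 4373/60) - 22648 = (⅑)*(4373/60)*(25267/60) - 22648 = 110492591/32400 - 22648 = -623302609/32400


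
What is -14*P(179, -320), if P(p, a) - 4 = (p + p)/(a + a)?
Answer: -7707/160 ≈ -48.169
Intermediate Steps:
P(p, a) = 4 + p/a (P(p, a) = 4 + (p + p)/(a + a) = 4 + (2*p)/((2*a)) = 4 + (2*p)*(1/(2*a)) = 4 + p/a)
-14*P(179, -320) = -14*(4 + 179/(-320)) = -14*(4 + 179*(-1/320)) = -14*(4 - 179/320) = -14*1101/320 = -7707/160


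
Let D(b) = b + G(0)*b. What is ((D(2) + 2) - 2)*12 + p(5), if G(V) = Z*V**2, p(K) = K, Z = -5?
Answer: 29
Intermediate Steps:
G(V) = -5*V**2
D(b) = b (D(b) = b + (-5*0**2)*b = b + (-5*0)*b = b + 0*b = b + 0 = b)
((D(2) + 2) - 2)*12 + p(5) = ((2 + 2) - 2)*12 + 5 = (4 - 2)*12 + 5 = 2*12 + 5 = 24 + 5 = 29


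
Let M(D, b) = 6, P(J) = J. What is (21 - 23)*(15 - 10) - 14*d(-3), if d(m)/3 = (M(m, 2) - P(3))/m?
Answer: 32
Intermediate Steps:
d(m) = 9/m (d(m) = 3*((6 - 1*3)/m) = 3*((6 - 3)/m) = 3*(3/m) = 9/m)
(21 - 23)*(15 - 10) - 14*d(-3) = (21 - 23)*(15 - 10) - 126/(-3) = -2*5 - 126*(-1)/3 = -10 - 14*(-3) = -10 + 42 = 32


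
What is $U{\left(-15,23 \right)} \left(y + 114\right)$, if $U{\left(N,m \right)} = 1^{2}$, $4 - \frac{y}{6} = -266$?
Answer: $1734$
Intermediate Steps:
$y = 1620$ ($y = 24 - -1596 = 24 + 1596 = 1620$)
$U{\left(N,m \right)} = 1$
$U{\left(-15,23 \right)} \left(y + 114\right) = 1 \left(1620 + 114\right) = 1 \cdot 1734 = 1734$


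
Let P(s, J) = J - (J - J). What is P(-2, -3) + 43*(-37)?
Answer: -1594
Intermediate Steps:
P(s, J) = J (P(s, J) = J - 1*0 = J + 0 = J)
P(-2, -3) + 43*(-37) = -3 + 43*(-37) = -3 - 1591 = -1594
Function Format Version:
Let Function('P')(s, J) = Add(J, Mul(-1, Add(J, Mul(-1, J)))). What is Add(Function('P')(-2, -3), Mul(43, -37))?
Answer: -1594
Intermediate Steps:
Function('P')(s, J) = J (Function('P')(s, J) = Add(J, Mul(-1, 0)) = Add(J, 0) = J)
Add(Function('P')(-2, -3), Mul(43, -37)) = Add(-3, Mul(43, -37)) = Add(-3, -1591) = -1594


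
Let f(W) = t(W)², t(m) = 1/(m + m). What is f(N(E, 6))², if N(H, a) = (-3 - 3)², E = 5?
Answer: 1/26873856 ≈ 3.7211e-8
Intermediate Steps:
t(m) = 1/(2*m)
N(H, a) = 36 (N(H, a) = (-6)² = 36)
f(W) = 1/(4*W²) (f(W) = (1/(2*W))² = 1/(4*W²))
f(N(E, 6))² = ((¼)/36²)² = ((¼)*(1/1296))² = (1/5184)² = 1/26873856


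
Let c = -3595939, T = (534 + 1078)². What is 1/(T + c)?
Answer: -1/997395 ≈ -1.0026e-6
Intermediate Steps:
T = 2598544 (T = 1612² = 2598544)
1/(T + c) = 1/(2598544 - 3595939) = 1/(-997395) = -1/997395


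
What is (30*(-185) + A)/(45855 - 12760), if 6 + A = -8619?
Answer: -2835/6619 ≈ -0.42831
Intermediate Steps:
A = -8625 (A = -6 - 8619 = -8625)
(30*(-185) + A)/(45855 - 12760) = (30*(-185) - 8625)/(45855 - 12760) = (-5550 - 8625)/33095 = -14175*1/33095 = -2835/6619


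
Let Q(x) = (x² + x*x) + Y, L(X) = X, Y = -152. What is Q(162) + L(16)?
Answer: 52352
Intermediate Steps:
Q(x) = -152 + 2*x² (Q(x) = (x² + x*x) - 152 = (x² + x²) - 152 = 2*x² - 152 = -152 + 2*x²)
Q(162) + L(16) = (-152 + 2*162²) + 16 = (-152 + 2*26244) + 16 = (-152 + 52488) + 16 = 52336 + 16 = 52352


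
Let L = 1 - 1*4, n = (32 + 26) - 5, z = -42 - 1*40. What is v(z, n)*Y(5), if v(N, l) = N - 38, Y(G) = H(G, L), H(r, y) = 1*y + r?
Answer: -240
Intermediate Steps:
z = -82 (z = -42 - 40 = -82)
n = 53 (n = 58 - 5 = 53)
L = -3 (L = 1 - 4 = -3)
H(r, y) = r + y (H(r, y) = y + r = r + y)
Y(G) = -3 + G (Y(G) = G - 3 = -3 + G)
v(N, l) = -38 + N
v(z, n)*Y(5) = (-38 - 82)*(-3 + 5) = -120*2 = -240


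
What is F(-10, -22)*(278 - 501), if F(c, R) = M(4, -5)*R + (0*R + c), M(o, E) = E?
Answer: -22300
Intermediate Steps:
F(c, R) = c - 5*R (F(c, R) = -5*R + (0*R + c) = -5*R + (0 + c) = -5*R + c = c - 5*R)
F(-10, -22)*(278 - 501) = (-10 - 5*(-22))*(278 - 501) = (-10 + 110)*(-223) = 100*(-223) = -22300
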